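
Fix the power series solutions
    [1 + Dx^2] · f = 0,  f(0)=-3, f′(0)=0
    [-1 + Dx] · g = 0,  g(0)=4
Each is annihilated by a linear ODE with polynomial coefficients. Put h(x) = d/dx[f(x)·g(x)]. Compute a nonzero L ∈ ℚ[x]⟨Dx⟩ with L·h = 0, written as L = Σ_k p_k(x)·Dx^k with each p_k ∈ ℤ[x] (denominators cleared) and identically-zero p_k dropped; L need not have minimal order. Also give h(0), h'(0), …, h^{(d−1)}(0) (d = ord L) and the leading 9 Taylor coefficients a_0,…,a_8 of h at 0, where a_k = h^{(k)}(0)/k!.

L = 2 - 2·Dx + Dx^2  (order 2).
h: a_k = -12, 0, 12, 8, 2, 0, -2/15, -4/105, -1/210, …
ICs: h(0) = -12, h′(0) = 0.

f: a_k = -3, 0, 3/2, 0, -1/8, 0, 1/240, 0, -1/13440, …
g: a_k = 4, 4, 2, 2/3, 1/6, 1/30, 1/180, 1/1260, 1/10080, …
f·g: L₀ = L_f ⊗_s L_g, ord ≤ 2·1.
h=h₀': d/dx-closure on L₀ ⇒ L.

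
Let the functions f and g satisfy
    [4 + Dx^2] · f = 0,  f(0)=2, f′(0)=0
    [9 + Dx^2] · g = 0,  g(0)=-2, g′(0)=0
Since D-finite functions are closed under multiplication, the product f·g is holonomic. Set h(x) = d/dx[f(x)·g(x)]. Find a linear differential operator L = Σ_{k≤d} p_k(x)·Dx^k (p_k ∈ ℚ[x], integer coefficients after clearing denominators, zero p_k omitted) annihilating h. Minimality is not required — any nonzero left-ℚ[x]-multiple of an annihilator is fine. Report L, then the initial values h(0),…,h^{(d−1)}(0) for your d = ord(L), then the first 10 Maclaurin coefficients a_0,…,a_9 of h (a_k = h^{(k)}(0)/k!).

L = 25 + 26·Dx^2 + Dx^4  (order 4).
h: a_k = 0, 52, 0, -626/3, 0, 7813/30, 0, -195313/1260, 0, 4882813/90720, …
ICs: h(0) = 0, h′(0) = 52, h′′(0) = 0, h′′′(0) = -1252.

f: a_k = 2, 0, -4, 0, 4/3, 0, -8/45, 0, 4/315, 0, …
g: a_k = -2, 0, 9, 0, -27/4, 0, 81/40, 0, -729/2240, 0, …
f·g: L₀ = L_f ⊗_s L_g, ord ≤ 2·2.
h₀' ⇒ L via d/dx closure of L₀.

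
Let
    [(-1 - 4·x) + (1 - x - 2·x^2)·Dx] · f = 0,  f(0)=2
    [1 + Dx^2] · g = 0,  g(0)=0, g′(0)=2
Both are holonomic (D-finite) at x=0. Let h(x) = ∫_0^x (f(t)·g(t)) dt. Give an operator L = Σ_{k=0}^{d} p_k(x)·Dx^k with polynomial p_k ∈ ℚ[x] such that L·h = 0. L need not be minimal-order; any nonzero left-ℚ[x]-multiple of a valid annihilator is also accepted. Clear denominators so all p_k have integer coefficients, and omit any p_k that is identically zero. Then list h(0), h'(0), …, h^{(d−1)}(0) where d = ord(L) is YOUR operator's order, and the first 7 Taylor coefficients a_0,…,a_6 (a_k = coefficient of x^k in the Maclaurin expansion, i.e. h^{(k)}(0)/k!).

L = (3 + x + 2·x^2)·Dx + (2 + 8·x)·Dx^2 + (-1 + x + 2·x^2)·Dx^3  (order 3).
h: a_k = 0, 0, 2, 4/3, 17/6, 58/15, 1261/180, …
ICs: h(0) = 0, h′(0) = 0, h′′(0) = 4.

f: a_k = 2, 2, 6, 10, 22, 42, 86, …
g: a_k = 0, 2, 0, -1/3, 0, 1/60, 0, …
L₀ := L_f ⊗_s L_g (sym. prod.), ord ≤ 2.
h=∫₀ˣh₀: take L = L₀·Dx.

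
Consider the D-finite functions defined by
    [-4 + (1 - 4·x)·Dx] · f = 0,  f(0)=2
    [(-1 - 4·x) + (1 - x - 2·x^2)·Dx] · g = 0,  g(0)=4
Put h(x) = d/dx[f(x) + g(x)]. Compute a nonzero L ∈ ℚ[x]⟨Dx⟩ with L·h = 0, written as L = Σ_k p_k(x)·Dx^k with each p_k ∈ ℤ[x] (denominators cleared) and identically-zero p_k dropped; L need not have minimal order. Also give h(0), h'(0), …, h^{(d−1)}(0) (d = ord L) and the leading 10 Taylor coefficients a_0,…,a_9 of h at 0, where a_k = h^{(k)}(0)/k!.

L = (168 + 192·x + 1728·x^2 - 768·x^3 + 768·x^4) + (-33 - 144·x + 264·x^2 + 1056·x^3 - 576·x^4 + 768·x^5)·Dx + (1 + 13·x - 100·x^2 + 120·x^3 + 40·x^4 - 64·x^5 + 128·x^6)·Dx^2  (order 2).
h: a_k = 12, 88, 444, 2224, 10660, 50184, 231756, 1054048, 4730868, 20998840, …
ICs: h(0) = 12, h′(0) = 88.

f: a_k = 2, 8, 32, 128, 512, 2048, 8192, 32768, 131072, 524288, …
g: a_k = 4, 4, 12, 20, 44, 84, 172, 340, 684, 1364, …
L₀ := lclm(L_f,L_g); ord L₀ ≤ 1+1.
Derive L from L₀ (diff closure).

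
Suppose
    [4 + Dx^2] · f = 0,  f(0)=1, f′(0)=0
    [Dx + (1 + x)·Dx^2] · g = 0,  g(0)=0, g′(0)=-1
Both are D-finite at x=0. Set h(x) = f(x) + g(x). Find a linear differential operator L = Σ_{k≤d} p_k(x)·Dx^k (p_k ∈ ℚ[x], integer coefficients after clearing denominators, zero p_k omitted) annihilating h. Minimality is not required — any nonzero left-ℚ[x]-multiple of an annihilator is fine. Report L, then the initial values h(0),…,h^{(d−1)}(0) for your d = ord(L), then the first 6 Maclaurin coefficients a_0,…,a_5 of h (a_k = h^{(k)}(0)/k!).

f: a_k = 1, 0, -2, 0, 2/3, 0, …
g: a_k = 0, -1, 1/2, -1/3, 1/4, -1/5, …
L₀ := lclm(L_f,L_g); ord L₀ ≤ 2+2.
L = (20 + 16·x + 8·x^2)·Dx + (12 + 28·x + 24·x^2 + 8·x^3)·Dx^2 + (5 + 4·x + 2·x^2)·Dx^3 + (3 + 7·x + 6·x^2 + 2·x^3)·Dx^4  (order 4).
h: a_k = 1, -1, -3/2, -1/3, 11/12, -1/5, …
ICs: h(0) = 1, h′(0) = -1, h′′(0) = -3, h′′′(0) = -2.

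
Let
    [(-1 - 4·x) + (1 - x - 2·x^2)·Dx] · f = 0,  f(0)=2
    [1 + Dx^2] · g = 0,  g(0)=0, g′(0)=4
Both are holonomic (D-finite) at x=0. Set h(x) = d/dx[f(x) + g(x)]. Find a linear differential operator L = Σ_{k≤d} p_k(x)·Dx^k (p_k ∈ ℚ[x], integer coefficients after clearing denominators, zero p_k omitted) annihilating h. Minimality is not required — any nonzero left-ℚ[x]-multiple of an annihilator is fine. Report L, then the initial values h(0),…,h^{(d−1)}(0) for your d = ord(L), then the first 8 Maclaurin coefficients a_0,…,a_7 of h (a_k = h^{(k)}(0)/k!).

f: a_k = 2, 2, 6, 10, 22, 42, 86, 170, …
g: a_k = 0, 4, 0, -2/3, 0, 1/30, 0, -1/1260, …
Sum ⇒ L₀ = lclm(L_f,L_g) in ℚ(x)⟨Dx⟩.
Differentiate: ansatz ord ≤ ord L₀ ⇒ L.
L = (270 + 1200·x + 2862·x^2 + 1860·x^3 + 1920·x^4 + 144·x^5 + 96·x^6) + (-31 - 115·x + 75·x^2 + 241·x^3 + 430·x^4 + 372·x^5 + 56·x^6 + 32·x^7)·Dx + (270 + 1200·x + 2862·x^2 + 1860·x^3 + 1920·x^4 + 144·x^5 + 96·x^6)·Dx^2 + (-31 - 115·x + 75·x^2 + 241·x^3 + 430·x^4 + 372·x^5 + 56·x^6 + 32·x^7)·Dx^3  (order 3).
h: a_k = 6, 12, 28, 88, 1261/6, 516, 214199/180, 2736, …
ICs: h(0) = 6, h′(0) = 12, h′′(0) = 56.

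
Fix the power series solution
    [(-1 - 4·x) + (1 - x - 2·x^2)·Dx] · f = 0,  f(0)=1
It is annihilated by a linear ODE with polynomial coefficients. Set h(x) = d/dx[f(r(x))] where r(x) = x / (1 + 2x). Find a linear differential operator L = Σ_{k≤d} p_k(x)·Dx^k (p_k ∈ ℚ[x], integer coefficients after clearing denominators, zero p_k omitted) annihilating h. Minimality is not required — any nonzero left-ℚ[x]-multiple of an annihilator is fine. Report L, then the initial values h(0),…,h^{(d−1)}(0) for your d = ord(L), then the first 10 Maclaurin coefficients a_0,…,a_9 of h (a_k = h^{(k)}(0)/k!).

f: a_k = 1, 1, 3, 5, 11, 21, 43, 85, 171, 341, …
h₀=f(r): pull back L_f along r ⇒ L₀.
h₀' ⇒ L via d/dx closure of L₀.
L = 2 + (-1 - 11·x - 36·x^2 - 36·x^3)·Dx  (order 1).
h: a_k = 1, 2, -9, 36, -135, 486, -1701, 5832, -19683, 65610, …
ICs: h(0) = 1.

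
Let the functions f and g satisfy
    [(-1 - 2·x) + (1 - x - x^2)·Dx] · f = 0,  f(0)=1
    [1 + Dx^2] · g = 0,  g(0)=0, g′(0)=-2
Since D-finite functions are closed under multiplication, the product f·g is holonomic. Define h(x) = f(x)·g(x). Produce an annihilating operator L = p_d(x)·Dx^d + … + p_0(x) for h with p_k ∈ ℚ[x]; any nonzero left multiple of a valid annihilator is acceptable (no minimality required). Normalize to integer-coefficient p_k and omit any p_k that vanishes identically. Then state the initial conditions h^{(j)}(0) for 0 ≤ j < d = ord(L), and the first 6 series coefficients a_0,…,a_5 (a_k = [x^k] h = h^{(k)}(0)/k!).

L = (1 + x + x^2) + (2 + 4·x)·Dx + (-1 + x + x^2)·Dx^2  (order 2).
h: a_k = 0, -2, -2, -11/3, -17/3, -187/20, …
ICs: h(0) = 0, h′(0) = -2.

f: a_k = 1, 1, 2, 3, 5, 8, …
g: a_k = 0, -2, 0, 1/3, 0, -1/60, …
L₀ := L_f ⊗_s L_g (sym. prod.), ord ≤ 2.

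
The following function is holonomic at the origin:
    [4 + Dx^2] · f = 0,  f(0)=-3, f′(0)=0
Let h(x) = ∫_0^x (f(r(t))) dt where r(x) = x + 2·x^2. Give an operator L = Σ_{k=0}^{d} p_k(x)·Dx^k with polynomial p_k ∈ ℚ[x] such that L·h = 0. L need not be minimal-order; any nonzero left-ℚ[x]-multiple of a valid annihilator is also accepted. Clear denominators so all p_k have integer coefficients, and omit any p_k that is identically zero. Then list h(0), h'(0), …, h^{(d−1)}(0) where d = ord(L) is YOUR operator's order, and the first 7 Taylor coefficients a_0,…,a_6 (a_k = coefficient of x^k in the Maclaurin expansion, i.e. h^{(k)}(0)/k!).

L = (4 + 48·x + 192·x^2 + 256·x^3)·Dx - 4·Dx^2 + (1 + 4·x)·Dx^3  (order 3).
h: a_k = 0, -3, 0, 2, 6, 22/5, -8/3, …
ICs: h(0) = 0, h′(0) = -3, h′′(0) = 0.

f: a_k = -3, 0, 6, 0, -2, 0, 4/15, …
Change of var in L_f (x↦r) gives L₀.
h=∫h₀ ⇒ L = L₀·Dx.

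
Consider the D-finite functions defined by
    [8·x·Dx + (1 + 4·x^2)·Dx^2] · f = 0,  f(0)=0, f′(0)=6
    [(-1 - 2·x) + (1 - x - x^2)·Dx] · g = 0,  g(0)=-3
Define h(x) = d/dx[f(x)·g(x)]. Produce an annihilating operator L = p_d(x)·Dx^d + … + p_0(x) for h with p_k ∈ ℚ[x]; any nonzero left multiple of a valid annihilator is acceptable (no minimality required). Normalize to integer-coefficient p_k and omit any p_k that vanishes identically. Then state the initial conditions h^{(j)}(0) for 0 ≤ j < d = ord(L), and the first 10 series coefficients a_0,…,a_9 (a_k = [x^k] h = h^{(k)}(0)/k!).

L = (-10 + 264·x^2 + 384·x^3 + 576·x^4) + (7 + 22·x + 12·x^2 + 88·x^3 + 384·x^4 + 384·x^5)·Dx + (-1 - 3·x - 11·x^2 + 4·x^3 - 16·x^4 + 64·x^5 + 48·x^6)·Dx^2  (order 2).
h: a_k = -18, -36, -36, -120, -498, -3888/5, -2262/5, -54384/35, -48564/7, -67556/7, …
ICs: h(0) = -18, h′(0) = -36.

f: a_k = 0, 6, 0, -8, 0, 96/5, 0, -384/7, 0, 512/3, …
g: a_k = -3, -3, -6, -9, -15, -24, -39, -63, -102, -165, …
Product ⇒ symmetric product L₀, ord ≤ 2.
Differentiate: ansatz ord ≤ ord L₀ ⇒ L.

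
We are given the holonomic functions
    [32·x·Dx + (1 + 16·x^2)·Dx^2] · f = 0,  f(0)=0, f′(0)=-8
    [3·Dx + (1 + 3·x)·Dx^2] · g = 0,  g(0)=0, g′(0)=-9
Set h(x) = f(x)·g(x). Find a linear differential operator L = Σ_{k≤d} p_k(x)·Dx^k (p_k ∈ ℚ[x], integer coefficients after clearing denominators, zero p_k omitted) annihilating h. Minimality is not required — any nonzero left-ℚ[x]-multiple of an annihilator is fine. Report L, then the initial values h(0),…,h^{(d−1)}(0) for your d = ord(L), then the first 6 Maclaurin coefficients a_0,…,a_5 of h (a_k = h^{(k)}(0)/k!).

f: a_k = 0, -8, 0, 128/3, 0, -2048/5, …
g: a_k = 0, -9, 27/2, -27, 243/4, -729/5, …
L₀ := L_f ⊗_s L_g (sym. prod.), ord ≤ 4.
L = (15744 + 89280·x + 811008·x^2 + 5299200·x^3 + 13271040·x^4 + 17252352·x^5 + 21233664·x^7)·Dx + (4258 + 91200·x + 775488·x^2 + 4635648·x^3 + 18247680·x^4 + 41140224·x^5 + 46448640·x^6 + 21233664·x^7 + 74317824·x^8)·Dx^2 + (492 + 12548·x + 131328·x^2 + 747968·x^3 + 3219456·x^4 + 10146816·x^5 + 21233664·x^6 + 24920064·x^7 + 21233664·x^8 + 42467328·x^9)·Dx^3 + (73 + 822·x + 6161·x^2 + 34944·x^3 + 151168·x^4 + 500736·x^5 + 1322496·x^6 + 2654208·x^7 + 3244032·x^8 + 3538944·x^9 + 5308416·x^10)·Dx^4  (order 4).
h: a_k = 0, 0, 72, -108, -168, 90, …
ICs: h(0) = 0, h′(0) = 0, h′′(0) = 144, h′′′(0) = -648.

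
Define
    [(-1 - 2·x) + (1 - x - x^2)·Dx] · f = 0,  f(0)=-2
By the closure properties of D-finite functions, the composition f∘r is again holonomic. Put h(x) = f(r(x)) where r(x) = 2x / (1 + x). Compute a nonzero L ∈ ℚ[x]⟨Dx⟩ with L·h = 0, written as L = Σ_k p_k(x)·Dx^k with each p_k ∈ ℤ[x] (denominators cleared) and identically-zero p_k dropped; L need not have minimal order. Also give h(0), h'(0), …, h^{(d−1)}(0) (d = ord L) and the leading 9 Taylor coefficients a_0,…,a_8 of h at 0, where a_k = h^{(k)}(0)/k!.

L = (2 + 10·x) + (-1 - x + 5·x^2 + 5·x^3)·Dx  (order 1).
h: a_k = -2, -4, -12, -20, -60, -100, -300, -500, -1500, …
ICs: h(0) = -2.

f: a_k = -2, -2, -4, -6, -10, -16, -26, -42, -68, …
L₀ from L_f via x↦r, Dx↦r'^{-1}Dx.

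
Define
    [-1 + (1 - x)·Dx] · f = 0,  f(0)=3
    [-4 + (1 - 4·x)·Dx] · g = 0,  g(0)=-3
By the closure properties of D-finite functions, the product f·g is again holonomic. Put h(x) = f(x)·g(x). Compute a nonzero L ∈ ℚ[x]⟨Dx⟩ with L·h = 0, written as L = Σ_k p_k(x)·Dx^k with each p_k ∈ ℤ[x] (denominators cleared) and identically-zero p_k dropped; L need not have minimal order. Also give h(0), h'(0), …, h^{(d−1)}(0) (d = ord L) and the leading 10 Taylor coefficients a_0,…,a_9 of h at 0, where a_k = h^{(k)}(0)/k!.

L = (-5 + 8·x) + (1 - 5·x + 4·x^2)·Dx  (order 1).
h: a_k = -9, -45, -189, -765, -3069, -12285, -49149, -196605, -786429, -3145725, …
ICs: h(0) = -9.

f: a_k = 3, 3, 3, 3, 3, 3, 3, 3, 3, 3, …
g: a_k = -3, -12, -48, -192, -768, -3072, -12288, -49152, -196608, -786432, …
Product ⇒ symmetric product L₀, ord ≤ 1.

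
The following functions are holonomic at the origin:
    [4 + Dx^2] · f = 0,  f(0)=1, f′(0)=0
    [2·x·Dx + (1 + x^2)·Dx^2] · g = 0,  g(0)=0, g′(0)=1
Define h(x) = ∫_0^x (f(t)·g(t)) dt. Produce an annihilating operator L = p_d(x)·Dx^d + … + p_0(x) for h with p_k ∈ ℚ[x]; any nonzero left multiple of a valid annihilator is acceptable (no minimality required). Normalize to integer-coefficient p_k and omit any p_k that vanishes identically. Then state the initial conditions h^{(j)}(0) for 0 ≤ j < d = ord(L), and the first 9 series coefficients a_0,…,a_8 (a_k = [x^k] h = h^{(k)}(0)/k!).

L = (160 + 464·x^2 + 464·x^4 + 256·x^6 + 64·x^8)·Dx + (96·x + 224·x^3 + 192·x^5 + 64·x^7)·Dx^2 + (60 + 188·x^2 + 216·x^4 + 128·x^6 + 32·x^8)·Dx^3 + (24·x + 56·x^3 + 48·x^5 + 16·x^7)·Dx^4 + (5 + 18·x^2 + 25·x^4 + 16·x^6 + 4·x^8)·Dx^5  (order 5).
h: a_k = 0, 0, 1/2, 0, -7/12, 0, 23/90, 0, -269/2520, …
ICs: h(0) = 0, h′(0) = 0, h′′(0) = 1, h′′′(0) = 0, h′′′′(0) = -14.

f: a_k = 1, 0, -2, 0, 2/3, 0, -4/45, 0, 2/315, …
g: a_k = 0, 1, 0, -1/3, 0, 1/5, 0, -1/7, 0, …
f·g: L₀ = L_f ⊗_s L_g, ord ≤ 2·2.
h=∫₀ˣh₀: take L = L₀·Dx.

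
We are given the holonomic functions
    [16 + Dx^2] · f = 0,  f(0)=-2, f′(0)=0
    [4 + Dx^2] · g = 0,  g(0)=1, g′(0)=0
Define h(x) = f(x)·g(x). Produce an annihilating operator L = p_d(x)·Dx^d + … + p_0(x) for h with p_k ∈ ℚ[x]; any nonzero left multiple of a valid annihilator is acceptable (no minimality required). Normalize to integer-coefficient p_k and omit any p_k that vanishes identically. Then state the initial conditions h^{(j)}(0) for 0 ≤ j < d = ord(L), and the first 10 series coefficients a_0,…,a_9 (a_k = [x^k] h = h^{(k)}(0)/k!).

L = 144 + 40·Dx^2 + Dx^4  (order 4).
h: a_k = -2, 0, 20, 0, -164/3, 0, 584/9, 0, -13124/315, 0, …
ICs: h(0) = -2, h′(0) = 0, h′′(0) = 40, h′′′(0) = 0.

f: a_k = -2, 0, 16, 0, -64/3, 0, 512/45, 0, -1024/315, 0, …
g: a_k = 1, 0, -2, 0, 2/3, 0, -4/45, 0, 2/315, 0, …
L₀ := L_f ⊗_s L_g (sym. prod.), ord ≤ 4.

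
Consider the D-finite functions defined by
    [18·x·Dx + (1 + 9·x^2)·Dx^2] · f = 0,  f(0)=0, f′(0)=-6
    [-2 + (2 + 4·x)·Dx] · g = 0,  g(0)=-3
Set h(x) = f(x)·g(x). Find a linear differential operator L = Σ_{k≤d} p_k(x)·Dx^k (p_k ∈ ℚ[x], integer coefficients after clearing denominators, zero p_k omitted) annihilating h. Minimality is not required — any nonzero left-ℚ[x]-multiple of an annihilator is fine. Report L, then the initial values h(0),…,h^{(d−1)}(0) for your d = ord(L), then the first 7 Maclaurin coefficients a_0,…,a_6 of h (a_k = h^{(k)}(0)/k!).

L = (3 - 18·x - 9·x^2) + (-2 + 14·x + 54·x^2 + 36·x^3)·Dx + (1 + 4·x + 13·x^2 + 36·x^3 + 36·x^4)·Dx^2  (order 2).
h: a_k = 0, 18, 18, -63, -45, 6147/20, 5607/20, …
ICs: h(0) = 0, h′(0) = 18.

f: a_k = 0, -6, 0, 18, 0, -486/5, 0, …
g: a_k = -3, -3, 3/2, -3/2, 15/8, -21/8, 63/16, …
h₀=f·g: eliminate ⇒ L₀, order ≤ 2·1.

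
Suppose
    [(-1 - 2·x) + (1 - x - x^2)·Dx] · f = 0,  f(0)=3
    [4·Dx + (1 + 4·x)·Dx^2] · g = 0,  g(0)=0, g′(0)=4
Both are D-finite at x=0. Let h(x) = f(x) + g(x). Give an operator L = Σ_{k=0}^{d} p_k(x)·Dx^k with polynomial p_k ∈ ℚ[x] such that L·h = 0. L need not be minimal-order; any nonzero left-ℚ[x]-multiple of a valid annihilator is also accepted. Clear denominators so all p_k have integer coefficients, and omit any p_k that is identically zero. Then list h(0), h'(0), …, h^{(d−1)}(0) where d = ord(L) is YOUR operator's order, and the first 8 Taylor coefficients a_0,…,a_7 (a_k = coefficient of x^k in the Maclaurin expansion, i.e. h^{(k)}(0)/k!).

L = (100 + 272·x + 392·x^2 + 144·x^3 + 96·x^4)·Dx + (-7 + 96·x + 434·x^2 + 540·x^3 + 304·x^4 + 160·x^5)·Dx^2 + (-4 - 25·x - 28·x^2 + 46·x^3 + 73·x^4 + 76·x^5 + 32·x^6)·Dx^3  (order 3).
h: a_k = 3, 7, -2, 91/3, -49, 1144/5, -1931/3, 16825/7, …
ICs: h(0) = 3, h′(0) = 7, h′′(0) = -4.

f: a_k = 3, 3, 6, 9, 15, 24, 39, 63, …
g: a_k = 0, 4, -8, 64/3, -64, 1024/5, -2048/3, 16384/7, …
f+g: L₀ = lclm(L_f,L_g), ord ≤ 1+2.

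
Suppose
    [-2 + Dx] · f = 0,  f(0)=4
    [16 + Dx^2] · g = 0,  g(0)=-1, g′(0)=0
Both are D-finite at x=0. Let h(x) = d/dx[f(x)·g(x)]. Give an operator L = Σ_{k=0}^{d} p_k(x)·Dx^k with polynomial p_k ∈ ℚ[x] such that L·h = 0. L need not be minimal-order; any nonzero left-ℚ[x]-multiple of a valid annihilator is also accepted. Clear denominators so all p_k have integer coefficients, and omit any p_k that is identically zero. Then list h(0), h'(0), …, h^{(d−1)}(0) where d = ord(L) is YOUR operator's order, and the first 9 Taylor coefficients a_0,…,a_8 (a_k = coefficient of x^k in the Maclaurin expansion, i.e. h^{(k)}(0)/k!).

f: a_k = 4, 8, 8, 16/3, 8/3, 16/15, 16/45, 32/315, 8/315, …
g: a_k = -1, 0, 8, 0, -32/3, 0, 256/45, 0, -512/315, …
Sym-product of L_f,L_g gives L₀ (≤ ord 2).
Derive L from L₀ (diff closure).
L = 20 - 4·Dx + Dx^2  (order 2).
h: a_k = -8, 48, 176, 224/3, -656/3, -1248/5, -928/45, 33728/315, 19184/315, …
ICs: h(0) = -8, h′(0) = 48.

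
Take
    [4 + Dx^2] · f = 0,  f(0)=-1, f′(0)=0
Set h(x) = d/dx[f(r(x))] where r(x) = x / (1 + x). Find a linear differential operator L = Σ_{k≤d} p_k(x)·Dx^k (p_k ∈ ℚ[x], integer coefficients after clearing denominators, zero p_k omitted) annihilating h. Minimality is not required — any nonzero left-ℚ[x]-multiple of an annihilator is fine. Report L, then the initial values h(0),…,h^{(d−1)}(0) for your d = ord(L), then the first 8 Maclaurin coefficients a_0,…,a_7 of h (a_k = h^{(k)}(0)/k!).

f: a_k = -1, 0, 2, 0, -2/3, 0, 4/45, 0, …
Change of var in L_f (x↦r) gives L₀.
h₀' ⇒ L via d/dx closure of L₀.
L = (10 + 12·x + 6·x^2) + (6 + 18·x + 18·x^2 + 6·x^3)·Dx + (1 + 4·x + 6·x^2 + 4·x^3 + x^4)·Dx^2  (order 2).
h: a_k = 0, 4, -12, 64/3, -80/3, 308/15, 28/5, -18832/315, …
ICs: h(0) = 0, h′(0) = 4.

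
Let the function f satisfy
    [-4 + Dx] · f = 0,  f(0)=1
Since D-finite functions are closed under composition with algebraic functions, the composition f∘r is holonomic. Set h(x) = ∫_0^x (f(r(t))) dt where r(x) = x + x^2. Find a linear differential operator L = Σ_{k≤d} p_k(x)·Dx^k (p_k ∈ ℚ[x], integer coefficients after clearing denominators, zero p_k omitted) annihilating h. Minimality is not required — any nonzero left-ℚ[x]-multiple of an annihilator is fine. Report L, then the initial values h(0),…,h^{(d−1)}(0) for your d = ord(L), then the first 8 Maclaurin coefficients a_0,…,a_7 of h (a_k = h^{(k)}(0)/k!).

f: a_k = 1, 4, 8, 32/3, 32/3, 128/15, 256/45, 1024/315, …
f∘r: x↦r, Dx↦Dx/r' in L_f ⇒ L₀.
h=∫₀ˣh₀: take L = L₀·Dx.
L = (-4 - 8·x)·Dx + Dx^2  (order 2).
h: a_k = 0, 1, 2, 4, 20/3, 152/15, 208/15, 5536/315, …
ICs: h(0) = 0, h′(0) = 1.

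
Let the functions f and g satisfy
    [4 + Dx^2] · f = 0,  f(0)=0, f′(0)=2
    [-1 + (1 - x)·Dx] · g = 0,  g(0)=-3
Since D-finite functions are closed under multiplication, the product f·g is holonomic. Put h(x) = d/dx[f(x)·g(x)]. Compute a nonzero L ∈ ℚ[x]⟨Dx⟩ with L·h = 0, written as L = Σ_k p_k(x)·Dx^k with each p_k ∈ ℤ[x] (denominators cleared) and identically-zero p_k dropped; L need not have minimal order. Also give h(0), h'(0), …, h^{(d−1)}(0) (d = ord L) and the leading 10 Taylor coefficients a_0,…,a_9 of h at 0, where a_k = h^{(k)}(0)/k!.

f: a_k = 0, 2, 0, -4/3, 0, 4/15, 0, -8/315, 0, 4/2835, …
g: a_k = -3, -3, -3, -3, -3, -3, -3, -3, -3, -3, …
h₀=f·g: eliminate ⇒ L₀, order ≤ 2·1.
h=h₀': d/dx-closure on L₀ ⇒ L.
L = (2 - 8·x + 4·x^2) + (-2 + 2·x)·Dx + (1 - 2·x + x^2)·Dx^2  (order 2).
h: a_k = -6, -12, -6, -8, -14, -84/5, -286/15, -2288/105, -2578/105, -5156/189, …
ICs: h(0) = -6, h′(0) = -12.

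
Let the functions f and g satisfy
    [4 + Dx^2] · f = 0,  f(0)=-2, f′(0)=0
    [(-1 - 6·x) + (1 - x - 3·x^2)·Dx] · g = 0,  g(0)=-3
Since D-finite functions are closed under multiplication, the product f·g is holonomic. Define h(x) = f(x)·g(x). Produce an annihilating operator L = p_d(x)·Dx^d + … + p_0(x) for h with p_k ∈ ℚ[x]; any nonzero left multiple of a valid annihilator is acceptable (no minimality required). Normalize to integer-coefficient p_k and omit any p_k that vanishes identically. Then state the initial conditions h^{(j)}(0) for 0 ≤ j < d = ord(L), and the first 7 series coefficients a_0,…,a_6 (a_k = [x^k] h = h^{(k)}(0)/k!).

f: a_k = -2, 0, 4, 0, -4/3, 0, 8/45, …
g: a_k = -3, -3, -12, -21, -57, -120, -291, …
L₀ := L_f ⊗_s L_g (sym. prod.), ord ≤ 2.
L = (2 + 4·x + 12·x^2) + (2 + 12·x)·Dx + (-1 + x + 3·x^2)·Dx^2  (order 2).
h: a_k = 6, 6, 12, 30, 70, 160, 5542/15, …
ICs: h(0) = 6, h′(0) = 6.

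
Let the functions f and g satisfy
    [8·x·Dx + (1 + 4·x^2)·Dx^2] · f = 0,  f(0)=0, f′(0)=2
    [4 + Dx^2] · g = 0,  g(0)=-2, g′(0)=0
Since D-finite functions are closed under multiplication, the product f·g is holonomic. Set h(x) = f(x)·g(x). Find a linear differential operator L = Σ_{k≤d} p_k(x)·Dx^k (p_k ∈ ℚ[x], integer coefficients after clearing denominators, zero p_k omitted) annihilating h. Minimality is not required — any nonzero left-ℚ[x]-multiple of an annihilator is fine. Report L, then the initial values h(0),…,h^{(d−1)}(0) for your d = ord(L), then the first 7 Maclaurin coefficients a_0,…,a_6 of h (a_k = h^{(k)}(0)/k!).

L = (80 + 832·x^2 + 1408·x^4 + 2048·x^6 + 2048·x^8) + (96·x + 640·x^3 + 1536·x^5 + 2048·x^7)·Dx + (24 + 256·x^2 + 576·x^4 + 1024·x^6 + 1024·x^8)·Dx^2 + (24·x + 160·x^3 + 384·x^5 + 512·x^7)·Dx^3 + (1 + 12·x^2 + 56·x^4 + 128·x^6 + 128·x^8)·Dx^4  (order 4).
h: a_k = 0, -4, 0, 40/3, 0, -392/15, 0, …
ICs: h(0) = 0, h′(0) = -4, h′′(0) = 0, h′′′(0) = 80.

f: a_k = 0, 2, 0, -8/3, 0, 32/5, 0, …
g: a_k = -2, 0, 4, 0, -4/3, 0, 8/45, …
Product ⇒ symmetric product L₀, ord ≤ 4.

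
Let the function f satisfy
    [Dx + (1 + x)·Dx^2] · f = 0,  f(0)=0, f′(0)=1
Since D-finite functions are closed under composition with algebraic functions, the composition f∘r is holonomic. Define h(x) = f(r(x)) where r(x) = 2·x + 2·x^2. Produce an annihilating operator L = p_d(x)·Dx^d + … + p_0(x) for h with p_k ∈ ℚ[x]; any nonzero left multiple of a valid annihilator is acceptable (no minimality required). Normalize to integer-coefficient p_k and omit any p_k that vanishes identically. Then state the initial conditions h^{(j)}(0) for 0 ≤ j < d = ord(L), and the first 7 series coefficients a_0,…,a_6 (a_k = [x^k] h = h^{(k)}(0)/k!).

L = (4·x + 4·x^2)·Dx + (1 + 4·x + 6·x^2 + 4·x^3)·Dx^2  (order 2).
h: a_k = 0, 2, 0, -4/3, 2, -8/5, 0, …
ICs: h(0) = 0, h′(0) = 2.

f: a_k = 0, 1, -1/2, 1/3, -1/4, 1/5, -1/6, …
h₀=f(r): pull back L_f along r ⇒ L₀.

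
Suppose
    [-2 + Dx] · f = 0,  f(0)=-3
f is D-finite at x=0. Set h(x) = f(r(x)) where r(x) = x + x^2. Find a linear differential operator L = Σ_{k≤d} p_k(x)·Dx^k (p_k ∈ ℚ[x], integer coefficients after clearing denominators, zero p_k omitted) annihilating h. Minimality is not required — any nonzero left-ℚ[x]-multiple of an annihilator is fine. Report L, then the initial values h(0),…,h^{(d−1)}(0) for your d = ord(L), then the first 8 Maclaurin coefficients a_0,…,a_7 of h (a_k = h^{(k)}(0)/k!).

L = (-2 - 4·x) + Dx  (order 1).
h: a_k = -3, -6, -12, -16, -20, -104/5, -304/15, -1856/105, …
ICs: h(0) = -3.

f: a_k = -3, -6, -6, -4, -2, -4/5, -4/15, -8/105, …
f∘r: x↦r, Dx↦Dx/r' in L_f ⇒ L₀.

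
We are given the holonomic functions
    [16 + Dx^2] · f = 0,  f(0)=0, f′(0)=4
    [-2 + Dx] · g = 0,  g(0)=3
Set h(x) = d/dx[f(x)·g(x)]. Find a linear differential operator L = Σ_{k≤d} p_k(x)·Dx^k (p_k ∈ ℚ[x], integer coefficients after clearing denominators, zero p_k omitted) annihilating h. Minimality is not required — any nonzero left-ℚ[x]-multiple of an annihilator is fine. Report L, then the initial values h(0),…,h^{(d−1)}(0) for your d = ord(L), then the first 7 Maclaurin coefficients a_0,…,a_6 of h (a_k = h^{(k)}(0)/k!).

L = 20 - 4·Dx + Dx^2  (order 2).
h: a_k = 12, 48, -24, -192, -152, 352/5, 2224/15, …
ICs: h(0) = 12, h′(0) = 48.

f: a_k = 0, 4, 0, -32/3, 0, 128/15, 0, …
g: a_k = 3, 6, 6, 4, 2, 4/5, 4/15, …
Sym-product of L_f,L_g gives L₀ (≤ ord 2).
Derive L from L₀ (diff closure).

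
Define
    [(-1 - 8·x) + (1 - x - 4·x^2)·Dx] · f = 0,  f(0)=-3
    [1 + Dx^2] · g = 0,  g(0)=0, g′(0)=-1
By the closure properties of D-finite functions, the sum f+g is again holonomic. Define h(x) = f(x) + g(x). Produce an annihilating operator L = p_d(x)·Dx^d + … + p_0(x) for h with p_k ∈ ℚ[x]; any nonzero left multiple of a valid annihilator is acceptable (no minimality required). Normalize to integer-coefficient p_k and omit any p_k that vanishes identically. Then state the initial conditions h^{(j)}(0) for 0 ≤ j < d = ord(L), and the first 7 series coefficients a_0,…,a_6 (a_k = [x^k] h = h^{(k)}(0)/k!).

L = (55 + 486·x + 553·x^2 + 1488·x^3 + 80·x^4 + 128·x^5) + (-11 - 11·x - 23·x^2 + 169·x^3 + 348·x^4 + 48·x^5 + 64·x^6)·Dx + (55 + 486·x + 553·x^2 + 1488·x^3 + 80·x^4 + 128·x^5)·Dx^2 + (-11 - 11·x - 23·x^2 + 169·x^3 + 348·x^4 + 48·x^5 + 64·x^6)·Dx^3  (order 3).
h: a_k = -3, -4, -15, -161/6, -87, -23401/120, -543, …
ICs: h(0) = -3, h′(0) = -4, h′′(0) = -30.

f: a_k = -3, -3, -15, -27, -87, -195, -543, …
g: a_k = 0, -1, 0, 1/6, 0, -1/120, 0, …
Sum ⇒ L₀ = lclm(L_f,L_g) in ℚ(x)⟨Dx⟩.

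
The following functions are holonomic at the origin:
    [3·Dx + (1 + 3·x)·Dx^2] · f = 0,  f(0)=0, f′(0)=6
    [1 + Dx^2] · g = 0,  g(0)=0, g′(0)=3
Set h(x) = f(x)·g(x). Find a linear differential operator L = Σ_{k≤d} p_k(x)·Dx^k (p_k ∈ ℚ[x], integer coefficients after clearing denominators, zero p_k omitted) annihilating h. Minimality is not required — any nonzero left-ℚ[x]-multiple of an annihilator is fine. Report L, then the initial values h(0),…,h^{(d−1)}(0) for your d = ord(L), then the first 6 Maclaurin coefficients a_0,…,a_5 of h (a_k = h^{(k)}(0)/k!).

f: a_k = 0, 6, -9, 18, -81/2, 486/5, …
g: a_k = 0, 3, 0, -1/2, 0, 1/40, …
Sym-product of L_f,L_g gives L₀ (≤ ord 4).
L = (-203 - 222·x - 189·x^2 + 432·x^3 + 324·x^4) + (-84 - 108·x + 648·x^2 + 648·x^3)·Dx + (-208 - 228·x - 54·x^2 + 864·x^3 + 648·x^4)·Dx^2 + (-84 - 108·x + 648·x^2 + 648·x^3)·Dx^3 + (-5 - 6·x + 135·x^2 + 432·x^3 + 324·x^4)·Dx^4  (order 4).
h: a_k = 0, 0, 18, -27, 51, -117, …
ICs: h(0) = 0, h′(0) = 0, h′′(0) = 36, h′′′(0) = -162.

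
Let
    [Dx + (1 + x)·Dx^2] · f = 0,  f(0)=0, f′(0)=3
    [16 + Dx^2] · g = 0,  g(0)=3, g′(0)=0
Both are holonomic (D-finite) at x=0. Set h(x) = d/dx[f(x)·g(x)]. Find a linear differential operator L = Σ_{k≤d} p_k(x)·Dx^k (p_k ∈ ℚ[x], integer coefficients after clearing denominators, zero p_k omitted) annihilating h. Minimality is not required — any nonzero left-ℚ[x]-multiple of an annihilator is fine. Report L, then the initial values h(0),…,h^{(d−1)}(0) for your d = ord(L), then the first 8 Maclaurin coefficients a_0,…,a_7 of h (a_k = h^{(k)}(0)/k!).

f: a_k = 0, 3, -3/2, 1, -3/4, 3/5, -1/2, 3/7, …
g: a_k = 3, 0, -24, 0, 32, 0, -256/15, 0, …
L₀ := L_f ⊗_s L_g (sym. prod.), ord ≤ 4.
Derive L from L₀ (diff closure).
L = (96160 + 647168·x + 1757184·x^2 + 2482176·x^3 + 1931264·x^4 + 786432·x^5 + 131072·x^6) + (13728 + 74144·x + 156160·x^2 + 161280·x^3 + 81920·x^4 + 16384·x^5)·Dx + (13546 + 87008·x + 228848·x^2 + 316416·x^3 + 242944·x^4 + 98304·x^5 + 16384·x^6)·Dx^2 + (858 + 4634·x + 9760·x^2 + 10080·x^3 + 5120·x^4 + 1024·x^5)·Dx^3 + (471 + 2910·x + 7439·x^2 + 10080·x^3 + 7640·x^4 + 3072·x^5 + 512·x^6)·Dx^4  (order 4).
h: a_k = 9, -9, -207, 135, 369, -189, -1131/5, 499/5, …
ICs: h(0) = 9, h′(0) = -9, h′′(0) = -414, h′′′(0) = 810.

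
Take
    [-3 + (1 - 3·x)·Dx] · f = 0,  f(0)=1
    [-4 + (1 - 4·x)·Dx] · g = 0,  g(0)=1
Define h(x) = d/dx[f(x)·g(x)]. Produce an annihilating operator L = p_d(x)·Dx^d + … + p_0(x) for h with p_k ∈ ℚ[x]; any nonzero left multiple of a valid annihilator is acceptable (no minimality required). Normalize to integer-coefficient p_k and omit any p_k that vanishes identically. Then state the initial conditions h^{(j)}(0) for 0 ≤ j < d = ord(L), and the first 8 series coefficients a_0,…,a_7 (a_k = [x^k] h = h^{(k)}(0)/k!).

f: a_k = 1, 3, 9, 27, 81, 243, 729, 2187, …
g: a_k = 1, 4, 16, 64, 256, 1024, 4096, 16384, …
Sym-product of L_f,L_g gives L₀ (≤ ord 1).
h=h₀': d/dx-closure on L₀ ⇒ L.
L = (74 - 504·x + 864·x^2) + (-7 + 73·x - 252·x^2 + 288·x^3)·Dx  (order 1).
h: a_k = 7, 74, 525, 3124, 16835, 85182, 412825, 1939688, …
ICs: h(0) = 7.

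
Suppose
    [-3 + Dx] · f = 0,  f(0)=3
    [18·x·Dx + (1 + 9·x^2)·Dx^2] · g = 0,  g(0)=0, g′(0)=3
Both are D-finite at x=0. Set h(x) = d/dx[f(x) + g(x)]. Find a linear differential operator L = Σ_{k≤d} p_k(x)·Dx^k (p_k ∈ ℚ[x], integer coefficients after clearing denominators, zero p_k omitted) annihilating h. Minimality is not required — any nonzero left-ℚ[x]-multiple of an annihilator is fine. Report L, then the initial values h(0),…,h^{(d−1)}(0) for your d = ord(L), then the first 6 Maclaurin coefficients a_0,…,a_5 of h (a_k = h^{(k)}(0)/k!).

f: a_k = 3, 9, 27/2, 27/2, 81/8, 243/40, …
g: a_k = 0, 3, 0, -9, 0, 243/5, …
h₀=f+g: left-lcm gives L₀, ord ≤ 3.
h=h₀': d/dx-closure on L₀ ⇒ L.
L = (18 - 108·x - 162·x^2) + (-9 + 27·x + 27·x^2 - 81·x^3)·Dx + (1 + 3·x + 9·x^2 + 27·x^3)·Dx^2  (order 2).
h: a_k = 12, 27, 27/2, 81/2, 2187/8, 729/40, …
ICs: h(0) = 12, h′(0) = 27.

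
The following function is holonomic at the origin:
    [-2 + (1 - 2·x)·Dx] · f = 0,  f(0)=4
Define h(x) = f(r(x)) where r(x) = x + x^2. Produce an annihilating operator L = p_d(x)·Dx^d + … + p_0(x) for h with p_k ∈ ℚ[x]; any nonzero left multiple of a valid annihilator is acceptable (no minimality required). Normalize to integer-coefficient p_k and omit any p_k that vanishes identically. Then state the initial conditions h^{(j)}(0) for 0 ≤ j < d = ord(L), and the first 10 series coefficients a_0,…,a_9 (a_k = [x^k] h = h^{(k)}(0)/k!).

L = (2 + 4·x) + (-1 + 2·x + 2·x^2)·Dx  (order 1).
h: a_k = 4, 8, 24, 64, 176, 480, 1312, 3584, 9792, 26752, …
ICs: h(0) = 4.

f: a_k = 4, 8, 16, 32, 64, 128, 256, 512, 1024, 2048, …
f∘r: x↦r, Dx↦Dx/r' in L_f ⇒ L₀.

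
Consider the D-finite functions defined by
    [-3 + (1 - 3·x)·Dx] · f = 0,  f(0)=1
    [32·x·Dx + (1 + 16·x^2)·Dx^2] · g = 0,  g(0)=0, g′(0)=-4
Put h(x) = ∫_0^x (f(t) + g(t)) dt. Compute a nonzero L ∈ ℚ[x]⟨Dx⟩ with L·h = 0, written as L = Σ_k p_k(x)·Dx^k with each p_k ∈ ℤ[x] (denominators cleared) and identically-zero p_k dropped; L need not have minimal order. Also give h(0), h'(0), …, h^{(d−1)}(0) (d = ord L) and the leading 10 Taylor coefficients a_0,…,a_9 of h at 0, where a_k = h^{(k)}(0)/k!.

L = (-96 + 1152·x + 4608·x^2)·Dx^2 + (43 - 96·x + 240·x^2 + 4608·x^3)·Dx^3 + (-3 - 7·x - 112·x^3 + 768·x^4)·Dx^4  (order 4).
h: a_k = 0, 1, -1/2, 3, 145/12, 81/5, 191/30, 729/7, 31693/56, 729, …
ICs: h(0) = 0, h′(0) = 1, h′′(0) = -1, h′′′(0) = 18.

f: a_k = 1, 3, 9, 27, 81, 243, 729, 2187, 6561, 19683, …
g: a_k = 0, -4, 0, 64/3, 0, -1024/5, 0, 16384/7, 0, -262144/9, …
h₀=f+g: left-lcm gives L₀, ord ≤ 3.
Integrate: L := L₀·Dx.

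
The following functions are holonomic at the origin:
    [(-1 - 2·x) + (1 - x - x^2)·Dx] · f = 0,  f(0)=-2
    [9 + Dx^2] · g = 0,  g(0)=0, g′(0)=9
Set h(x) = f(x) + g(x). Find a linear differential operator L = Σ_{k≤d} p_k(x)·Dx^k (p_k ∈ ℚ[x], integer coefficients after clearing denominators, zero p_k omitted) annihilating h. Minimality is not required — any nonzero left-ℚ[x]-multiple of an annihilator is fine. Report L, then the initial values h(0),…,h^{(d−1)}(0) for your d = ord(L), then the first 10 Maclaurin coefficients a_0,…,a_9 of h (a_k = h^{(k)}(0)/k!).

f: a_k = -2, -2, -4, -6, -10, -16, -26, -42, -68, -110, …
g: a_k = 0, 9, 0, -27/2, 0, 243/40, 0, -729/560, 0, 729/4480, …
L₀ := lclm(L_f,L_g); ord L₀ ≤ 1+2.
L = (243 + 432·x - 81·x^2 + 216·x^3 + 405·x^4 + 162·x^5) + (-117 + 225·x + 36·x^2 - 297·x^3 + 54·x^4 + 243·x^5 + 81·x^6)·Dx + (27 + 48·x - 9·x^2 + 24·x^3 + 45·x^4 + 18·x^5)·Dx^2 + (-13 + 25·x + 4·x^2 - 33·x^3 + 6·x^4 + 27·x^5 + 9·x^6)·Dx^3  (order 3).
h: a_k = -2, 7, -4, -39/2, -10, -397/40, -26, -24249/560, -68, -492071/4480, …
ICs: h(0) = -2, h′(0) = 7, h′′(0) = -8.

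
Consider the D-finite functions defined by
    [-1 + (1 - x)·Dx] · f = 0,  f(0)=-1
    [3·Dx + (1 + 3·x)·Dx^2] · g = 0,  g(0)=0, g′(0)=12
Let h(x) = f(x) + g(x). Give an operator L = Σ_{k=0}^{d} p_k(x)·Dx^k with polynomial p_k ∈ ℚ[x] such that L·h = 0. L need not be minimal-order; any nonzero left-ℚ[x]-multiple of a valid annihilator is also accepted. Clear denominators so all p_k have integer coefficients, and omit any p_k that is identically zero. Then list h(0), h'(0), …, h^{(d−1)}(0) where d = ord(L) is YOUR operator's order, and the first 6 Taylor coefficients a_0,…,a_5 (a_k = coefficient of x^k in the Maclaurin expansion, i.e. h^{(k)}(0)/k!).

f: a_k = -1, -1, -1, -1, -1, -1, …
g: a_k = 0, 12, -18, 36, -81, 972/5, …
L₀ := lclm(L_f,L_g); ord L₀ ≤ 1+2.
L = (54 + 18·x)·Dx + (-12 + 72·x + 36·x^2)·Dx^2 + (-5 - 13·x + 9·x^2 + 9·x^3)·Dx^3  (order 3).
h: a_k = -1, 11, -19, 35, -82, 967/5, …
ICs: h(0) = -1, h′(0) = 11, h′′(0) = -38.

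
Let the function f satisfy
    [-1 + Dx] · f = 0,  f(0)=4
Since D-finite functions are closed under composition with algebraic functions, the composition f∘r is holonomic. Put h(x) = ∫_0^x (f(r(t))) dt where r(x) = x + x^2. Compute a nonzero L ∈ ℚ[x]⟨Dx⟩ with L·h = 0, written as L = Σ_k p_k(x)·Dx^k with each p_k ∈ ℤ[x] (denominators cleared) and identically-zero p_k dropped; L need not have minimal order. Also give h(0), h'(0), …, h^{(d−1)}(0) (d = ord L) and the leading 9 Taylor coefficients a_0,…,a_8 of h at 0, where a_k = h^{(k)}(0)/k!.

L = (-1 - 2·x)·Dx + Dx^2  (order 2).
h: a_k = 0, 4, 2, 2, 7/6, 5/6, 9/20, 331/1260, 1303/10080, …
ICs: h(0) = 0, h′(0) = 4.

f: a_k = 4, 4, 2, 2/3, 1/6, 1/30, 1/180, 1/1260, 1/10080, …
L₀ from L_f via x↦r, Dx↦r'^{-1}Dx.
h=∫₀ˣh₀: take L = L₀·Dx.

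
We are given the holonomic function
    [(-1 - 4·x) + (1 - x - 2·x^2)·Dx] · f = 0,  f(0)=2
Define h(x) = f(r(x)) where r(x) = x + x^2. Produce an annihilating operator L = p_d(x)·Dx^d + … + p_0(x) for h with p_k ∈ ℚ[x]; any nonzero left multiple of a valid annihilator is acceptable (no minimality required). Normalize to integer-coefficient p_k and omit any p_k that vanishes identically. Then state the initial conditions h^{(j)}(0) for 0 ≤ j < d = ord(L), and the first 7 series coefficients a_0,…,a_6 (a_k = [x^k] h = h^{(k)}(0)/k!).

f: a_k = 2, 2, 6, 10, 22, 42, 86, …
h₀=f(r): pull back L_f along r ⇒ L₀.
L = (1 + 6·x + 12·x^2 + 8·x^3) + (-1 + x + 3·x^2 + 4·x^3 + 2·x^4)·Dx  (order 1).
h: a_k = 2, 2, 8, 22, 58, 160, 438, …
ICs: h(0) = 2.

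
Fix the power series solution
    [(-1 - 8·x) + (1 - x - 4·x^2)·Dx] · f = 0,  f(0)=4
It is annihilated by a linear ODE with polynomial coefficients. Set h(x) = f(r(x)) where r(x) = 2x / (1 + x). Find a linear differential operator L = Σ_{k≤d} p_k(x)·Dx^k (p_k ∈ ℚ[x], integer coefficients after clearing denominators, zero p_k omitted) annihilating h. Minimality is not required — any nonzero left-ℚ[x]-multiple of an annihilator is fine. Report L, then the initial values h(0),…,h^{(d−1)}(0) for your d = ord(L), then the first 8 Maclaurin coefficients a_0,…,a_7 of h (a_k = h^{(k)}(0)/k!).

f: a_k = 4, 4, 20, 36, 116, 260, 724, 1764, …
f∘r: x↦r, Dx↦Dx/r' in L_f ⇒ L₀.
L = (2 + 34·x) + (-1 - x + 17·x^2 + 17·x^3)·Dx  (order 1).
h: a_k = 4, 8, 72, 136, 1224, 2312, 20808, 39304, …
ICs: h(0) = 4.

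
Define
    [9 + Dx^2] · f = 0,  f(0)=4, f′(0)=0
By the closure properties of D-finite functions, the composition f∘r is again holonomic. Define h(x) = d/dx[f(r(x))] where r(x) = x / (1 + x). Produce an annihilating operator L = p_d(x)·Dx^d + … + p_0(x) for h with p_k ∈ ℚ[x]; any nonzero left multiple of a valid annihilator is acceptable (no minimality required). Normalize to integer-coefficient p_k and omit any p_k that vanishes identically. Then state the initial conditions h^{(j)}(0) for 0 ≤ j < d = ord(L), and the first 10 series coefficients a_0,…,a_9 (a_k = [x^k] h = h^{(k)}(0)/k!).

L = (15 + 12·x + 6·x^2) + (6 + 18·x + 18·x^2 + 6·x^3)·Dx + (1 + 4·x + 6·x^2 + 4·x^3 + x^4)·Dx^2  (order 2).
h: a_k = 0, -36, 108, -162, 90, 2457/10, -9639/10, 293553/140, -491913/140, 5432751/1120, …
ICs: h(0) = 0, h′(0) = -36.

f: a_k = 4, 0, -18, 0, 27/2, 0, -81/20, 0, 729/1120, 0, …
Substitute x→r, Dx→(1/r')Dx; clear ⇒ L₀.
h=h₀': d/dx-closure on L₀ ⇒ L.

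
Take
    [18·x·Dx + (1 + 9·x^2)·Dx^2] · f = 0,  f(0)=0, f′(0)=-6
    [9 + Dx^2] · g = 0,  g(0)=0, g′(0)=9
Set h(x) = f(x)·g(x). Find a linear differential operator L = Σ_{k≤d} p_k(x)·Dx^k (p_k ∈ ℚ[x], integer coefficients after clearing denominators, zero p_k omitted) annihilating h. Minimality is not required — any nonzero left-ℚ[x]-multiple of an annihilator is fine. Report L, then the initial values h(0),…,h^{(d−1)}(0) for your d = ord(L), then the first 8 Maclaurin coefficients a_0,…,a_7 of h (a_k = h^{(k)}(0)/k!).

L = (810 + 18954·x^2 + 72171·x^4 + 236196·x^6 + 531441·x^8) + (972·x + 14580·x^3 + 78732·x^5 + 236196·x^7)·Dx + (108 + 2592·x^2 + 13122·x^4 + 52488·x^6 + 118098·x^8)·Dx^2 + (108·x + 1620·x^3 + 8748·x^5 + 26244·x^7)·Dx^3 + (2 + 54·x^2 + 567·x^4 + 2916·x^6 + 6561·x^8)·Dx^4  (order 4).
h: a_k = 0, 0, -54, 0, 243, 0, -4617/4, 0, …
ICs: h(0) = 0, h′(0) = 0, h′′(0) = -108, h′′′(0) = 0.

f: a_k = 0, -6, 0, 18, 0, -486/5, 0, 4374/7, …
g: a_k = 0, 9, 0, -27/2, 0, 243/40, 0, -729/560, …
f·g: L₀ = L_f ⊗_s L_g, ord ≤ 2·2.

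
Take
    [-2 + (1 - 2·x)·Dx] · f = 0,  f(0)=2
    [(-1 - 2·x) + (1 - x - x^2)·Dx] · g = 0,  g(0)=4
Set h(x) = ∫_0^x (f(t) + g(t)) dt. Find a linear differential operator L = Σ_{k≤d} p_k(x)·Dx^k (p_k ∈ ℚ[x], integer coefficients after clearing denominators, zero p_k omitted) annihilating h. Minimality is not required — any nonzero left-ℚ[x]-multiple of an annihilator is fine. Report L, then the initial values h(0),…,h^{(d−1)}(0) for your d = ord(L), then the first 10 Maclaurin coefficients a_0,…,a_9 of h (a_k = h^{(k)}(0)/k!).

f: a_k = 2, 4, 8, 16, 32, 64, 128, 256, 512, 1024, …
g: a_k = 4, 4, 8, 12, 20, 32, 52, 84, 136, 220, …
L₀ := lclm(L_f,L_g); ord L₀ ≤ 1+1.
h=∫₀ˣh₀: take L = L₀·Dx.
L = (-12·x + 12·x^2 - 8·x^3)·Dx + (4 - 6·x - 6·x^2 + 16·x^3 - 16·x^4)·Dx^2 + (-1 + 5·x - 9·x^2 + 6·x^3 + 2·x^4 - 4·x^5)·Dx^3  (order 3).
h: a_k = 0, 6, 4, 16/3, 7, 52/5, 16, 180/7, 85/2, 72, …
ICs: h(0) = 0, h′(0) = 6, h′′(0) = 8.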